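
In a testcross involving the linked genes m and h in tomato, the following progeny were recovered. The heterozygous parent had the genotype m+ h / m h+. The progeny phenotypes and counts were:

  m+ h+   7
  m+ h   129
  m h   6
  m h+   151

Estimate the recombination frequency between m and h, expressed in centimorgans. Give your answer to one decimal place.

4.4 centimorgans

The recombinant classes are m+ h+ and m h: 7 + 6 = 13.
Recombination frequency = 13/293 = 0.0444 ≈ 4.4%, i.e. 4.4 centimorgans.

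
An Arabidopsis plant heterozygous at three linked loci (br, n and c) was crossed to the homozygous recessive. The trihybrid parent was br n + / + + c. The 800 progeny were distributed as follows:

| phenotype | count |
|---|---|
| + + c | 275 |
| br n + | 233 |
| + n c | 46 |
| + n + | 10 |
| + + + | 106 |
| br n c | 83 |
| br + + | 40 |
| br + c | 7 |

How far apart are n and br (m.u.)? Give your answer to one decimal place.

12.9 m.u.

The two rarest classes, + n + and br + c, are the double crossovers. Comparing them with the parentals, only the br allele has switched, so br is the middle locus and the order is n – br – c.
Crossovers in the n–br interval produce the single-crossover classes br + + and + n c (40 + 46 = 86) plus the double crossovers (17).
RF(n–br) = (86 + 17) / 800 = 103/800 = 0.1288 → 12.9 m.u.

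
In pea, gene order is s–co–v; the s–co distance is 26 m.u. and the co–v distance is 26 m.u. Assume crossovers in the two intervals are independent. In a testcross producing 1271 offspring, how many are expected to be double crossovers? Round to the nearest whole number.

Map distances give recombination frequencies of 0.260 and 0.260 for the two intervals.
With no interference, expected double-crossover frequency = 0.260 × 0.260 = 0.06760.
Expected number = 0.06760 × 1271 = 85.92 ≈ 86.

86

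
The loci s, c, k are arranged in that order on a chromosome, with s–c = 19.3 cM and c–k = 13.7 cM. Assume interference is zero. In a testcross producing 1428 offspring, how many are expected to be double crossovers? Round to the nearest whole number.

38

Map distances give recombination frequencies of 0.193 and 0.137 for the two intervals.
With no interference, expected double-crossover frequency = 0.193 × 0.137 = 0.02644.
Expected number = 0.02644 × 1428 = 37.76 ≈ 38.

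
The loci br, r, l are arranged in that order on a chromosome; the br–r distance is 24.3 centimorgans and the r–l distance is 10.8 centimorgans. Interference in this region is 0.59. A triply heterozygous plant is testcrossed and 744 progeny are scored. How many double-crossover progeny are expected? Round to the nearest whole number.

Map distances give recombination frequencies of 0.243 and 0.108 for the two intervals.
With interference 0.59 (so coincidence = 0.41), expected double-crossover frequency = 0.243 × 0.108 × 0.41 = 0.01076.
Expected number = 0.01076 × 744 = 8.01 ≈ 8.

8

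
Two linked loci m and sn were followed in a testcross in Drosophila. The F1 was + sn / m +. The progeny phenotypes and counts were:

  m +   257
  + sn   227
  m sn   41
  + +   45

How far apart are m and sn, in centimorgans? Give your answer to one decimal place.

15.1 centimorgans

The recombinant classes are + + and m sn: 45 + 41 = 86.
Recombination frequency = 86/570 = 0.1509 ≈ 15.1%, i.e. 15.1 centimorgans.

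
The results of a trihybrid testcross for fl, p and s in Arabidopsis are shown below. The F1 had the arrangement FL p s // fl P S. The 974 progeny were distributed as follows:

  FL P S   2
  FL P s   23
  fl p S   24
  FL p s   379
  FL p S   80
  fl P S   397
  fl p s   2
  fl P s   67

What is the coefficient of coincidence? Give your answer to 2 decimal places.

0.51

The two rarest classes, fl p s and FL P S, are the double crossovers. Comparing them with the parentals, only the fl allele has switched, so fl is the middle locus and the order is s – fl – p.
s–fl: (147 + 4)/974 = 0.1550; fl–p: (47 + 4)/974 = 0.0524.
Expected DCO frequency = 0.1550 × 0.0524 ≈ 0.00812; observed = 4/974 ≈ 0.00411.
Coefficient of coincidence = 0.00411/0.00812 ≈ 0.51.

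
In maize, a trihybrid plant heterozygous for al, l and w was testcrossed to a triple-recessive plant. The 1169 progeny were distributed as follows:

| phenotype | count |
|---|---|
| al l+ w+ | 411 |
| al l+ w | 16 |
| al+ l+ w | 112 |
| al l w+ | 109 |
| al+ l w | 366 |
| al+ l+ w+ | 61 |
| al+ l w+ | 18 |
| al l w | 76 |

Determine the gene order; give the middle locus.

The two most frequent reciprocal classes, al l+ w+ and al+ l w, are the parental types, so the F1 was al l+ w+ / al+ l w.
The two rarest classes, al l+ w and al+ l w+, are the double crossovers. Comparing them with the parentals, only the w allele has switched, so w is the middle locus and the order is al – w – l.

w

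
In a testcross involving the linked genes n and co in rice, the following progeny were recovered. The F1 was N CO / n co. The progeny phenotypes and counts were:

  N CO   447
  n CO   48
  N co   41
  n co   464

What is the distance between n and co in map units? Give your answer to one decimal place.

The recombinant classes are N co and n CO: 41 + 48 = 89.
Recombination frequency = 89/1000 = 0.0890 ≈ 8.9%, i.e. 8.9 map units.

8.9 map units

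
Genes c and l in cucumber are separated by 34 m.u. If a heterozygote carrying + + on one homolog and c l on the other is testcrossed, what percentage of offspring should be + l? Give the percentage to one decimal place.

17.0%

A map distance of 34 m.u. corresponds to a recombination frequency of 0.340.
The F1 is + + / c l, so + l is a recombinant gamete class with expected frequency r/2 = 0.340/2 = 0.1700.
That is 0.1700 = 17.0% of the progeny.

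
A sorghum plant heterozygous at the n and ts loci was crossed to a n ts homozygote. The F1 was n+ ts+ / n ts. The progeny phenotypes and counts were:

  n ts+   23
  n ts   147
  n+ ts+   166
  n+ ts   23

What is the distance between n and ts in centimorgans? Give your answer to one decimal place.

The recombinant classes are n+ ts and n ts+: 23 + 23 = 46.
Recombination frequency = 46/359 = 0.1281 ≈ 12.8%, i.e. 12.8 centimorgans.

12.8 centimorgans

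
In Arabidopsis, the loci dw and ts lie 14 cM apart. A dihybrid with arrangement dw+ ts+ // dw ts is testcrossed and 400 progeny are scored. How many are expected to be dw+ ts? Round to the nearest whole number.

28

A map distance of 14 cM corresponds to a recombination frequency of 0.140.
The F1 is dw+ ts+ / dw ts, so dw+ ts is a recombinant gamete class with expected frequency r/2 = 0.140/2 = 0.0700.
Expected number = 0.0700 × 400 = 28.00 ≈ 28.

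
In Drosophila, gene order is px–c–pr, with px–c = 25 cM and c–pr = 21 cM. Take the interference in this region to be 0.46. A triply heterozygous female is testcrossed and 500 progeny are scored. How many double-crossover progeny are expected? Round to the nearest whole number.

14

Map distances give recombination frequencies of 0.250 and 0.210 for the two intervals.
With interference 0.46 (so coincidence = 0.54), expected double-crossover frequency = 0.250 × 0.210 × 0.54 = 0.02835.
Expected number = 0.02835 × 500 = 14.18 ≈ 14.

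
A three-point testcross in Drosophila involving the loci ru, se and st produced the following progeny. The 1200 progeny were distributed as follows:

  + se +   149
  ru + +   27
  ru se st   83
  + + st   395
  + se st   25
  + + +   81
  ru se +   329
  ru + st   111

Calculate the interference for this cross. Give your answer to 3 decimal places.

0.074

The two most frequent reciprocal classes, + + st and ru se +, are the parental types, so the F1 was + + st / ru se +.
The two rarest classes, + se st and ru + +, are the double crossovers. Comparing them with the parentals, only the se allele has switched, so se is the middle locus and the order is st – se – ru.
st–se: (164 + 52)/1200 = 0.1800; se–ru: (260 + 52)/1200 = 0.2600.
Expected DCO frequency = 0.1800 × 0.2600 ≈ 0.04680; observed = 52/1200 ≈ 0.04333.
Coefficient of coincidence = 0.04333/0.04680 ≈ 0.926; interference = 1 − 0.926 = 0.074.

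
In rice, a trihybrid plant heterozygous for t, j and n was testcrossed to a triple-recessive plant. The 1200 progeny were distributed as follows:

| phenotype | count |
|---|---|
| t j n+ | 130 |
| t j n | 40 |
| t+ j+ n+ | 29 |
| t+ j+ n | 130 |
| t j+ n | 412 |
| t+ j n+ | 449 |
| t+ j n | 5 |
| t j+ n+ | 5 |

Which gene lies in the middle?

n

The two most frequent reciprocal classes, t+ j n+ and t j+ n, are the parental types, so the F1 was t+ j n+ / t j+ n.
The two rarest classes, t+ j n and t j+ n+, are the double crossovers. Comparing them with the parentals, only the n allele has switched, so n is the middle locus and the order is j – n – t.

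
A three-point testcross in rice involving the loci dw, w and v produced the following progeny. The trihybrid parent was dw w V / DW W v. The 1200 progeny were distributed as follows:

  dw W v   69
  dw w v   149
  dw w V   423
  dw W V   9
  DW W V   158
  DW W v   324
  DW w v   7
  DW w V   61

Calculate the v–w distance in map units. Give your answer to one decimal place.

The two rarest classes, dw W V and DW w v, are the double crossovers. Comparing them with the parentals, only the w allele has switched, so w is the middle locus and the order is dw – w – v.
Crossovers in the w–v interval produce the single-crossover classes dw w v and DW W V (149 + 158 = 307) plus the double crossovers (16).
RF(w–v) = (307 + 16) / 1200 = 323/1200 = 0.2692 → 26.9 map units.

26.9 map units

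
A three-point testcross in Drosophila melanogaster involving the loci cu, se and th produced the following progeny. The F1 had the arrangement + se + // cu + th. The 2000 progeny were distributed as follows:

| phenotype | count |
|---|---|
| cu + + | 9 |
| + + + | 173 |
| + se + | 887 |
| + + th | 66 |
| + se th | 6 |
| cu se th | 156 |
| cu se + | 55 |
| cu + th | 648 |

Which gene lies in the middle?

th

The two rarest classes, + se th and cu + +, are the double crossovers. Comparing them with the parentals, only the th allele has switched, so th is the middle locus and the order is se – th – cu.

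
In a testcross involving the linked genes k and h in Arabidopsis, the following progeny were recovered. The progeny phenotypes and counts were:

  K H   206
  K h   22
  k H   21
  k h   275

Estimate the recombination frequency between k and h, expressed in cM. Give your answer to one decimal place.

8.2 cM

The two most frequent classes, K H (206) and k h (275), are the parental types, so the F1 was K H / k h.
The recombinant classes are K h and k H: 22 + 21 = 43.
Recombination frequency = 43/524 = 0.0821 ≈ 8.2%, i.e. 8.2 cM.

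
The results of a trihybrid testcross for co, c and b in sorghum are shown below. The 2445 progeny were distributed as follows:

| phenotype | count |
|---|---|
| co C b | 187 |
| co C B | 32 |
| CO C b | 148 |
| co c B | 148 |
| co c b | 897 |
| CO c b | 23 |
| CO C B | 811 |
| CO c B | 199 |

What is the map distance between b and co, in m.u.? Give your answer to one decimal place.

The two most frequent reciprocal classes, CO C B and co c b, are the parental types, so the F1 was CO C B / co c b.
The two rarest classes, co C B and CO c b, are the double crossovers. Comparing them with the parentals, only the co allele has switched, so co is the middle locus and the order is b – co – c.
Crossovers in the b–co interval produce the single-crossover classes CO C b and co c B (148 + 148 = 296) plus the double crossovers (55).
RF(b–co) = (296 + 55) / 2445 = 351/2445 = 0.1436 → 14.4 m.u.

14.4 m.u.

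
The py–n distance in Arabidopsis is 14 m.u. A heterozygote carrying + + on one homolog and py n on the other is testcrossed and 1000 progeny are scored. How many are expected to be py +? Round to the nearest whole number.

70

A map distance of 14 m.u. corresponds to a recombination frequency of 0.140.
The F1 is + + / py n, so py + is a recombinant gamete class with expected frequency r/2 = 0.140/2 = 0.0700.
Expected number = 0.0700 × 1000 = 70.00 ≈ 70.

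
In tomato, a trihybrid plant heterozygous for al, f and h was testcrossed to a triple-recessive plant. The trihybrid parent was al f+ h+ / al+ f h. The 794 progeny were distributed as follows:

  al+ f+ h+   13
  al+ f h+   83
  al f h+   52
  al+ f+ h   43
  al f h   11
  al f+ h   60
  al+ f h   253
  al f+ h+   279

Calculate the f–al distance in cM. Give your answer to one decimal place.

The two rarest classes, al+ f+ h+ and al f h, are the double crossovers. Comparing them with the parentals, only the al allele has switched, so al is the middle locus and the order is h – al – f.
Crossovers in the al–f interval produce the single-crossover classes al f h+ and al+ f+ h (52 + 43 = 95) plus the double crossovers (24).
RF(al–f) = (95 + 24) / 794 = 119/794 = 0.1499 → 15.0 cM.

15.0 cM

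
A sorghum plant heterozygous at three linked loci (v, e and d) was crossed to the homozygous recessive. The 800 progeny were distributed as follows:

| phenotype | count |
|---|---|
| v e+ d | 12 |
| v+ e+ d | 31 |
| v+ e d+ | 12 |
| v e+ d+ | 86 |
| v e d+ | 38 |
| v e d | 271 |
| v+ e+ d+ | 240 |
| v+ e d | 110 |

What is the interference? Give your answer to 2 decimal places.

The two most frequent reciprocal classes, v e d and v+ e+ d+, are the parental types, so the F1 was v e d / v+ e+ d+.
The two rarest classes, v e+ d and v+ e d+, are the double crossovers. Comparing them with the parentals, only the e allele has switched, so e is the middle locus and the order is d – e – v.
d–e: (69 + 24)/800 = 0.1163; e–v: (196 + 24)/800 = 0.2750.
Expected DCO frequency = 0.1163 × 0.2750 ≈ 0.03198; observed = 24/800 ≈ 0.03000.
Coefficient of coincidence = 0.03000/0.03198 ≈ 0.94; interference = 1 − 0.94 = 0.06.

0.06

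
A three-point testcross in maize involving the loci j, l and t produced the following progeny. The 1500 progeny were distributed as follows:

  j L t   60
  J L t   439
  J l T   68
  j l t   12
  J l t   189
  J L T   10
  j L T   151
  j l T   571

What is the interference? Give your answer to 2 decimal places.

The two most frequent reciprocal classes, j l T and J L t, are the parental types, so the F1 was j l T / J L t.
The two rarest classes, j l t and J L T, are the double crossovers. Comparing them with the parentals, only the t allele has switched, so t is the middle locus and the order is j – t – l.
j–t: (128 + 22)/1500 = 0.1000; t–l: (340 + 22)/1500 = 0.2413.
Expected DCO frequency = 0.1000 × 0.2413 ≈ 0.02413; observed = 22/1500 ≈ 0.01467.
Coefficient of coincidence = 0.01467/0.02413 ≈ 0.61; interference = 1 − 0.61 = 0.39.

0.39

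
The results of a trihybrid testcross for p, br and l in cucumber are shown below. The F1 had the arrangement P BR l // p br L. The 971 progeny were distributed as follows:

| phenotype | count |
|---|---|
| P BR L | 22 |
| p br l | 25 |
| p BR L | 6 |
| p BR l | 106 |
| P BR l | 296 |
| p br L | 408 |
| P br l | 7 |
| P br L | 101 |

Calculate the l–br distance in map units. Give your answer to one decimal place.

6.2 map units

The two rarest classes, P br l and p BR L, are the double crossovers. Comparing them with the parentals, only the br allele has switched, so br is the middle locus and the order is p – br – l.
Crossovers in the br–l interval produce the single-crossover classes P BR L and p br l (22 + 25 = 47) plus the double crossovers (13).
RF(br–l) = (47 + 13) / 971 = 60/971 = 0.0618 → 6.2 map units.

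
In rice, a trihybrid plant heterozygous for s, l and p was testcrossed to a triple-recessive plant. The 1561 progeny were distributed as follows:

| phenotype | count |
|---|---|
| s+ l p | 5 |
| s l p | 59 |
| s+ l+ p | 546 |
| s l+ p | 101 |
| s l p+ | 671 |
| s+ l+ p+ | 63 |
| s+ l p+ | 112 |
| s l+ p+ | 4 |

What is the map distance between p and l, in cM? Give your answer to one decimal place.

The two most frequent reciprocal classes, s+ l+ p and s l p+, are the parental types, so the F1 was s+ l+ p / s l p+.
The two rarest classes, s+ l p and s l+ p+, are the double crossovers. Comparing them with the parentals, only the l allele has switched, so l is the middle locus and the order is p – l – s.
Crossovers in the p–l interval produce the single-crossover classes s+ l+ p+ and s l p (63 + 59 = 122) plus the double crossovers (9).
RF(p–l) = (122 + 9) / 1561 = 131/1561 = 0.0839 → 8.4 cM.

8.4 cM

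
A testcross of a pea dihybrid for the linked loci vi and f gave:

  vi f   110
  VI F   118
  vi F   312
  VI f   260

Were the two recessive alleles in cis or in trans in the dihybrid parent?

trans

The two most frequent classes are VI f (260) and vi F (312); these are the parental (non-recombinant) types.
So the F1 carried VI f on one chromosome and vi F on the other — the recessive alleles are on opposite chromosomes (trans / repulsion).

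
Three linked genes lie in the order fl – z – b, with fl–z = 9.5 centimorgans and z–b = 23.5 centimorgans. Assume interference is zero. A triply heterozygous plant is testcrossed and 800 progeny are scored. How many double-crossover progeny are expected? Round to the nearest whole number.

18

Map distances give recombination frequencies of 0.095 and 0.235 for the two intervals.
With no interference, expected double-crossover frequency = 0.095 × 0.235 = 0.02232.
Expected number = 0.02232 × 800 = 17.86 ≈ 18.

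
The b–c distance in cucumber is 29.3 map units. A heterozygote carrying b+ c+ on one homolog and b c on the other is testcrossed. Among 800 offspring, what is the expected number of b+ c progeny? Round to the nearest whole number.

A map distance of 29.3 map units corresponds to a recombination frequency of 0.293.
The F1 is b+ c+ / b c, so b+ c is a recombinant gamete class with expected frequency r/2 = 0.293/2 = 0.1465.
Expected number = 0.1465 × 800 = 117.20 ≈ 117.

117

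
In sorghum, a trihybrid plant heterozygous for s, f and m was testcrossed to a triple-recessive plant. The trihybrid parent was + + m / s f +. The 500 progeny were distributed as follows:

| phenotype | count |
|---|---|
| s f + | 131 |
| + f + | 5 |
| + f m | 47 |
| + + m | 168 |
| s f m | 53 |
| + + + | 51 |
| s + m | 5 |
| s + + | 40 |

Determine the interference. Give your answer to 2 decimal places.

The two rarest classes, s + m and + f +, are the double crossovers. Comparing them with the parentals, only the s allele has switched, so s is the middle locus and the order is m – s – f.
m–s: (104 + 10)/500 = 0.2280; s–f: (87 + 10)/500 = 0.1940.
Expected DCO frequency = 0.2280 × 0.1940 ≈ 0.04423; observed = 10/500 ≈ 0.02000.
Coefficient of coincidence = 0.02000/0.04423 ≈ 0.45; interference = 1 − 0.45 = 0.55.

0.55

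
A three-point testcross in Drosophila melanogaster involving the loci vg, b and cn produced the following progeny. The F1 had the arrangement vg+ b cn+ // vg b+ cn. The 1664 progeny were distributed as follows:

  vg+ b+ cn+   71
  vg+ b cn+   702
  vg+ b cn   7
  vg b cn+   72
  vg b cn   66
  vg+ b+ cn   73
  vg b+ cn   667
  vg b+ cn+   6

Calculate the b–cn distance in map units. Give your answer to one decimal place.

The two rarest classes, vg+ b cn and vg b+ cn+, are the double crossovers. Comparing them with the parentals, only the cn allele has switched, so cn is the middle locus and the order is b – cn – vg.
Crossovers in the b–cn interval produce the single-crossover classes vg+ b+ cn+ and vg b cn (71 + 66 = 137) plus the double crossovers (13).
RF(b–cn) = (137 + 13) / 1664 = 150/1664 = 0.0901 → 9.0 map units.

9.0 map units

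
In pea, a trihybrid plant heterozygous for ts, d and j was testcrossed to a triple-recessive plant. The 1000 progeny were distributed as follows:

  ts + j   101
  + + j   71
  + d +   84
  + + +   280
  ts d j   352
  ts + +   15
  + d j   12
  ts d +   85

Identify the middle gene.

The two most frequent reciprocal classes, ts d j and + + +, are the parental types, so the F1 was ts d j / + + +.
The two rarest classes, + d j and ts + +, are the double crossovers. Comparing them with the parentals, only the ts allele has switched, so ts is the middle locus and the order is j – ts – d.

ts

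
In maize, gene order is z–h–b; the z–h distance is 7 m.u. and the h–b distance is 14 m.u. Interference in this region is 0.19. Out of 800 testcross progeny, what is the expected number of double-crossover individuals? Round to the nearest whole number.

Map distances give recombination frequencies of 0.070 and 0.140 for the two intervals.
With interference 0.19 (so coincidence = 0.81), expected double-crossover frequency = 0.070 × 0.140 × 0.81 = 0.00794.
Expected number = 0.00794 × 800 = 6.35 ≈ 6.

6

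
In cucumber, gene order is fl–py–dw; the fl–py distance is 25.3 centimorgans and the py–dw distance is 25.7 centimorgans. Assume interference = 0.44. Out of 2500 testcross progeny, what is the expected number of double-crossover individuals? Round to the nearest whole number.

Map distances give recombination frequencies of 0.253 and 0.257 for the two intervals.
With interference 0.44 (so coincidence = 0.56), expected double-crossover frequency = 0.253 × 0.257 × 0.56 = 0.03641.
Expected number = 0.03641 × 2500 = 91.03 ≈ 91.

91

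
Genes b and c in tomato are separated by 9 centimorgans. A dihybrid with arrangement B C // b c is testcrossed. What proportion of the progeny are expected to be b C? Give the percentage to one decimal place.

A map distance of 9 centimorgans corresponds to a recombination frequency of 0.090.
The F1 is B C / b c, so b C is a recombinant gamete class with expected frequency r/2 = 0.090/2 = 0.0450.
That is 0.0450 = 4.5% of the progeny.

4.5%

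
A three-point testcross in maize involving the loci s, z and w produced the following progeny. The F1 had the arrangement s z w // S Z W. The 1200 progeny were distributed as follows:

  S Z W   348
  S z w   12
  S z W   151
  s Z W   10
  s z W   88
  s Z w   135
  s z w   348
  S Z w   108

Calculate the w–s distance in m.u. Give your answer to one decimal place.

18.2 m.u.

The two rarest classes, S z w and s Z W, are the double crossovers. Comparing them with the parentals, only the s allele has switched, so s is the middle locus and the order is z – s – w.
Crossovers in the s–w interval produce the single-crossover classes s z W and S Z w (88 + 108 = 196) plus the double crossovers (22).
RF(s–w) = (196 + 22) / 1200 = 218/1200 = 0.1817 → 18.2 m.u.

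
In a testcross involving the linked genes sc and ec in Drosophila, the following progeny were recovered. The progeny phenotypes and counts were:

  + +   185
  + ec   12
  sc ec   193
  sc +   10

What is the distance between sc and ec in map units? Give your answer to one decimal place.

5.5 map units

The two most frequent classes, + + (185) and sc ec (193), are the parental types, so the F1 was + + / sc ec.
The recombinant classes are + ec and sc +: 12 + 10 = 22.
Recombination frequency = 22/400 = 0.0550 ≈ 5.5%, i.e. 5.5 map units.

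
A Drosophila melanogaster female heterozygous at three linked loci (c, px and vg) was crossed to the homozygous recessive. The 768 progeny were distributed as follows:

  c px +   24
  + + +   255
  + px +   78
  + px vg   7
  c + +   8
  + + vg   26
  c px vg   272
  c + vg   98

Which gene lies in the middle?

The two most frequent reciprocal classes, c px vg and + + +, are the parental types, so the F1 was c px vg / + + +.
The two rarest classes, + px vg and c + +, are the double crossovers. Comparing them with the parentals, only the c allele has switched, so c is the middle locus and the order is px – c – vg.

c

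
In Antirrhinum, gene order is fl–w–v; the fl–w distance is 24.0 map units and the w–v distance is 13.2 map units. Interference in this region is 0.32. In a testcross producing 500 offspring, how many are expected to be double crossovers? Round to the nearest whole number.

11

Map distances give recombination frequencies of 0.240 and 0.132 for the two intervals.
With interference 0.32 (so coincidence = 0.68), expected double-crossover frequency = 0.240 × 0.132 × 0.68 = 0.02154.
Expected number = 0.02154 × 500 = 10.77 ≈ 11.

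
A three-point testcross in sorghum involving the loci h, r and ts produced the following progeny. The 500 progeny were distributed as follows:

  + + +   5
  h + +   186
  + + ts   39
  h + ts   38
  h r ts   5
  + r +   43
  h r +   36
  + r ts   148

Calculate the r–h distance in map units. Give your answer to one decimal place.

The two most frequent reciprocal classes, + r ts and h + +, are the parental types, so the F1 was + r ts / h + +.
The two rarest classes, h r ts and + + +, are the double crossovers. Comparing them with the parentals, only the h allele has switched, so h is the middle locus and the order is ts – h – r.
Crossovers in the h–r interval produce the single-crossover classes + + ts and h r + (39 + 36 = 75) plus the double crossovers (10).
RF(h–r) = (75 + 10) / 500 = 85/500 = 0.1700 → 17.0 map units.

17.0 map units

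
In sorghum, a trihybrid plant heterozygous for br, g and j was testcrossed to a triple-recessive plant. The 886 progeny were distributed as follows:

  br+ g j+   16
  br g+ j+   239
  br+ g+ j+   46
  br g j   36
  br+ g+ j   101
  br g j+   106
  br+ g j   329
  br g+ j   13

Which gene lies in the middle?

The two most frequent reciprocal classes, br g+ j+ and br+ g j, are the parental types, so the F1 was br g+ j+ / br+ g j.
The two rarest classes, br g+ j and br+ g j+, are the double crossovers. Comparing them with the parentals, only the j allele has switched, so j is the middle locus and the order is br – j – g.

j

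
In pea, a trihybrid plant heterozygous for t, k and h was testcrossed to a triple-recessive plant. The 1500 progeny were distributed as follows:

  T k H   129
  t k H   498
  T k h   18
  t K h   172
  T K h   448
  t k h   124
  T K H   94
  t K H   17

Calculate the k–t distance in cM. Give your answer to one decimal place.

22.4 cM

The two most frequent reciprocal classes, t k H and T K h, are the parental types, so the F1 was t k H / T K h.
The two rarest classes, t K H and T k h, are the double crossovers. Comparing them with the parentals, only the k allele has switched, so k is the middle locus and the order is h – k – t.
Crossovers in the k–t interval produce the single-crossover classes T k H and t K h (129 + 172 = 301) plus the double crossovers (35).
RF(k–t) = (301 + 35) / 1500 = 336/1500 = 0.2240 → 22.4 cM.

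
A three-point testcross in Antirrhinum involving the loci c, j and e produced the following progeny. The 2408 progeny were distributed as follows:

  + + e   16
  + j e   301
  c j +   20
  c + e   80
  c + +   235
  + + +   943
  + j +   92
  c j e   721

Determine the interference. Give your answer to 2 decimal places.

0.27

The two most frequent reciprocal classes, c j e and + + +, are the parental types, so the F1 was c j e / + + +.
The two rarest classes, c j + and + + e, are the double crossovers. Comparing them with the parentals, only the e allele has switched, so e is the middle locus and the order is c – e – j.
c–e: (536 + 36)/2408 = 0.2375; e–j: (172 + 36)/2408 = 0.0864.
Expected DCO frequency = 0.2375 × 0.0864 ≈ 0.02052; observed = 36/2408 ≈ 0.01495.
Coefficient of coincidence = 0.01495/0.02052 ≈ 0.73; interference = 1 − 0.73 = 0.27.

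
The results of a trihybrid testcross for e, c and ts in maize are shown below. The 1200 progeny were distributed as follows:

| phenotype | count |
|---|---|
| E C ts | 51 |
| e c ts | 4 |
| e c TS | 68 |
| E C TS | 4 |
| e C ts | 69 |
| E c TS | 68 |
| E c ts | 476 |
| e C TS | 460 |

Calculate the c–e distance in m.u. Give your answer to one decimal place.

The two most frequent reciprocal classes, e C TS and E c ts, are the parental types, so the F1 was e C TS / E c ts.
The two rarest classes, E C TS and e c ts, are the double crossovers. Comparing them with the parentals, only the e allele has switched, so e is the middle locus and the order is ts – e – c.
Crossovers in the e–c interval produce the single-crossover classes e c TS and E C ts (68 + 51 = 119) plus the double crossovers (8).
RF(e–c) = (119 + 8) / 1200 = 127/1200 = 0.1058 → 10.6 m.u.

10.6 m.u.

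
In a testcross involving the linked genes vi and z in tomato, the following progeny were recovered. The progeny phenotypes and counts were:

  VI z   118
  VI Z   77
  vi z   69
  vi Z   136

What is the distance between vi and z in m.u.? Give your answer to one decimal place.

The two most frequent classes, VI z (118) and vi Z (136), are the parental types, so the F1 was VI z / vi Z.
The recombinant classes are VI Z and vi z: 77 + 69 = 146.
Recombination frequency = 146/400 = 0.3650 ≈ 36.5%, i.e. 36.5 m.u.

36.5 m.u.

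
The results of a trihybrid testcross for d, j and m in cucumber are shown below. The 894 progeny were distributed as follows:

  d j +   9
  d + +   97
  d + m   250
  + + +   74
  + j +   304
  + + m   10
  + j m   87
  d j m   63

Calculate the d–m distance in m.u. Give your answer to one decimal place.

22.7 m.u.

The two most frequent reciprocal classes, d + m and + j +, are the parental types, so the F1 was d + m / + j +.
The two rarest classes, + + m and d j +, are the double crossovers. Comparing them with the parentals, only the d allele has switched, so d is the middle locus and the order is m – d – j.
Crossovers in the m–d interval produce the single-crossover classes d + + and + j m (97 + 87 = 184) plus the double crossovers (19).
RF(m–d) = (184 + 19) / 894 = 203/894 = 0.2271 → 22.7 m.u.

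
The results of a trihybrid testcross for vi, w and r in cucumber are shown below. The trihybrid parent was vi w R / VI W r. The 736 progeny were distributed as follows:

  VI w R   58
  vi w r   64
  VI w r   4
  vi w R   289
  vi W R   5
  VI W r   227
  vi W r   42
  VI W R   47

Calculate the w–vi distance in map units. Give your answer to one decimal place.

The two rarest classes, vi W R and VI w r, are the double crossovers. Comparing them with the parentals, only the w allele has switched, so w is the middle locus and the order is vi – w – r.
Crossovers in the vi–w interval produce the single-crossover classes VI w R and vi W r (58 + 42 = 100) plus the double crossovers (9).
RF(vi–w) = (100 + 9) / 736 = 109/736 = 0.1481 → 14.8 map units.

14.8 map units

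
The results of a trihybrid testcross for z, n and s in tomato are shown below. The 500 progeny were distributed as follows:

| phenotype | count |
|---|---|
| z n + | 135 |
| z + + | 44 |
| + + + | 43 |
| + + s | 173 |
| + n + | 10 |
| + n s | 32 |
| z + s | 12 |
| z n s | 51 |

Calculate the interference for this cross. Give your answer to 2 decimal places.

The two most frequent reciprocal classes, + + s and z n +, are the parental types, so the F1 was + + s / z n +.
The two rarest classes, z + s and + n +, are the double crossovers. Comparing them with the parentals, only the z allele has switched, so z is the middle locus and the order is s – z – n.
s–z: (94 + 22)/500 = 0.2320; z–n: (76 + 22)/500 = 0.1960.
Expected DCO frequency = 0.2320 × 0.1960 ≈ 0.04547; observed = 22/500 ≈ 0.04400.
Coefficient of coincidence = 0.04400/0.04547 ≈ 0.97; interference = 1 − 0.97 = 0.03.

0.03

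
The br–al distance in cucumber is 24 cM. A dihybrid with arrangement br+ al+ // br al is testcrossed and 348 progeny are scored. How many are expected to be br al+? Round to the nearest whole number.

A map distance of 24 cM corresponds to a recombination frequency of 0.240.
The F1 is br+ al+ / br al, so br al+ is a recombinant gamete class with expected frequency r/2 = 0.240/2 = 0.1200.
Expected number = 0.1200 × 348 = 41.76 ≈ 42.

42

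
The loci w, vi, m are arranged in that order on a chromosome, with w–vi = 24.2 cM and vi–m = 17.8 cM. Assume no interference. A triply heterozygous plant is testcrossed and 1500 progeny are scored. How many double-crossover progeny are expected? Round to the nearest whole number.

65

Map distances give recombination frequencies of 0.242 and 0.178 for the two intervals.
With no interference, expected double-crossover frequency = 0.242 × 0.178 = 0.04308.
Expected number = 0.04308 × 1500 = 64.61 ≈ 65.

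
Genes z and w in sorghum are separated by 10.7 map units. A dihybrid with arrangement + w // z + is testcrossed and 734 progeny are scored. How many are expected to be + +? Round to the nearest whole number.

39

A map distance of 10.7 map units corresponds to a recombination frequency of 0.107.
The F1 is + w / z +, so + + is a recombinant gamete class with expected frequency r/2 = 0.107/2 = 0.0535.
Expected number = 0.0535 × 734 = 39.27 ≈ 39.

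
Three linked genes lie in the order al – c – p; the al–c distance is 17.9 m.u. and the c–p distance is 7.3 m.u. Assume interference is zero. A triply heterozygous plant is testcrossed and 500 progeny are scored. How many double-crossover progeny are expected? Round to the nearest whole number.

7

Map distances give recombination frequencies of 0.179 and 0.073 for the two intervals.
With no interference, expected double-crossover frequency = 0.179 × 0.073 = 0.01307.
Expected number = 0.01307 × 500 = 6.53 ≈ 7.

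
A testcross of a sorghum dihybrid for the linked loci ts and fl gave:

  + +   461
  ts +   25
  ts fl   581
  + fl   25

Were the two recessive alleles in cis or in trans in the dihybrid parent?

cis

The two most frequent classes are + + (461) and ts fl (581); these are the parental (non-recombinant) types.
So the F1 carried + + on one chromosome and ts fl on the other — the recessive alleles are on the same chromosome (cis / coupling).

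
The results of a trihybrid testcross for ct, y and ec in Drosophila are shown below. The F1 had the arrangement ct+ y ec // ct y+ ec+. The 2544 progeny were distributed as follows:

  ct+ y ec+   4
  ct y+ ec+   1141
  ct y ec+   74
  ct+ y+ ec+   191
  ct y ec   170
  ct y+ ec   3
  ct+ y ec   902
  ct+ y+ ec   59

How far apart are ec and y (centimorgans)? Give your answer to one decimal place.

The two rarest classes, ct+ y ec+ and ct y+ ec, are the double crossovers. Comparing them with the parentals, only the ec allele has switched, so ec is the middle locus and the order is y – ec – ct.
Crossovers in the y–ec interval produce the single-crossover classes ct+ y+ ec and ct y ec+ (59 + 74 = 133) plus the double crossovers (7).
RF(y–ec) = (133 + 7) / 2544 = 140/2544 = 0.0550 → 5.5 centimorgans.

5.5 centimorgans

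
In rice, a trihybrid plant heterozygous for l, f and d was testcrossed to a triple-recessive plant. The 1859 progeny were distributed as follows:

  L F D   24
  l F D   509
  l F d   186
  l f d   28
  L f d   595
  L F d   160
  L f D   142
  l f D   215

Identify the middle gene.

l

The two most frequent reciprocal classes, l F D and L f d, are the parental types, so the F1 was l F D / L f d.
The two rarest classes, L F D and l f d, are the double crossovers. Comparing them with the parentals, only the l allele has switched, so l is the middle locus and the order is d – l – f.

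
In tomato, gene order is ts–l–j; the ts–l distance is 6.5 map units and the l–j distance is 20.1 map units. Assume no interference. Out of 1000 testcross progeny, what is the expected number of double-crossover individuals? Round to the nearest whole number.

13

Map distances give recombination frequencies of 0.065 and 0.201 for the two intervals.
With no interference, expected double-crossover frequency = 0.065 × 0.201 = 0.01307.
Expected number = 0.01307 × 1000 = 13.07 ≈ 13.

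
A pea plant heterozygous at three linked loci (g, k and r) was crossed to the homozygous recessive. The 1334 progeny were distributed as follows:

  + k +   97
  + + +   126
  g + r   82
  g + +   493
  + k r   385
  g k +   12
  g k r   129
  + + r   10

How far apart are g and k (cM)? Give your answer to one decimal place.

The two most frequent reciprocal classes, g + + and + k r, are the parental types, so the F1 was g + + / + k r.
The two rarest classes, g k + and + + r, are the double crossovers. Comparing them with the parentals, only the k allele has switched, so k is the middle locus and the order is r – k – g.
Crossovers in the k–g interval produce the single-crossover classes + + + and g k r (126 + 129 = 255) plus the double crossovers (22).
RF(k–g) = (255 + 22) / 1334 = 277/1334 = 0.2076 → 20.8 cM.

20.8 cM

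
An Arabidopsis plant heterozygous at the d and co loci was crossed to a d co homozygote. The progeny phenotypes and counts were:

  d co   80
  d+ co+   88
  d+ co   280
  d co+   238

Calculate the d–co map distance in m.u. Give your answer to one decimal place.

The two most frequent classes, d+ co (280) and d co+ (238), are the parental types, so the F1 was d+ co / d co+.
The recombinant classes are d+ co+ and d co: 88 + 80 = 168.
Recombination frequency = 168/686 = 0.2449 ≈ 24.5%, i.e. 24.5 m.u.

24.5 m.u.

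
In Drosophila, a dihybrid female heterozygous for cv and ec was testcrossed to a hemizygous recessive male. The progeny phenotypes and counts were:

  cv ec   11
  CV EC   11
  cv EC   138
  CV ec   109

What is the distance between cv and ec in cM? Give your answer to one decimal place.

The two most frequent classes, CV ec (109) and cv EC (138), are the parental types, so the F1 was CV ec / cv EC.
The recombinant classes are CV EC and cv ec: 11 + 11 = 22.
Recombination frequency = 22/269 = 0.0818 ≈ 8.2%, i.e. 8.2 cM.

8.2 cM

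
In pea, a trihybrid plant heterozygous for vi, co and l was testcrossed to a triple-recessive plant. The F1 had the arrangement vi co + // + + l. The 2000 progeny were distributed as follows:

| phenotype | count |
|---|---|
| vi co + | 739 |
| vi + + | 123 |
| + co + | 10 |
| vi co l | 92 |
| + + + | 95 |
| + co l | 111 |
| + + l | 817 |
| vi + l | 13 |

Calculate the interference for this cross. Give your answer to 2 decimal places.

The two rarest classes, + co + and vi + l, are the double crossovers. Comparing them with the parentals, only the vi allele has switched, so vi is the middle locus and the order is l – vi – co.
l–vi: (187 + 23)/2000 = 0.1050; vi–co: (234 + 23)/2000 = 0.1285.
Expected DCO frequency = 0.1050 × 0.1285 ≈ 0.01349; observed = 23/2000 ≈ 0.01150.
Coefficient of coincidence = 0.01150/0.01349 ≈ 0.85; interference = 1 − 0.85 = 0.15.

0.15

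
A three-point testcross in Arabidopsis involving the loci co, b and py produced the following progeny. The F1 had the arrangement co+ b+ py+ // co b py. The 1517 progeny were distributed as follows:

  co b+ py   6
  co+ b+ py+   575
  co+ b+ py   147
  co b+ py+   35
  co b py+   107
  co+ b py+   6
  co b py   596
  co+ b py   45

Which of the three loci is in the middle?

The two rarest classes, co+ b py+ and co b+ py, are the double crossovers. Comparing them with the parentals, only the b allele has switched, so b is the middle locus and the order is co – b – py.

b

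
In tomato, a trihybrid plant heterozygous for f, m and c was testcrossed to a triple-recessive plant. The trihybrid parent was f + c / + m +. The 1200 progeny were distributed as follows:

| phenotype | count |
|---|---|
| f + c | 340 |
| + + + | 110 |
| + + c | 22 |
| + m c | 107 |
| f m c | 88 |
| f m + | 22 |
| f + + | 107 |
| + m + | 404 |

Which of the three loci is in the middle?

f

The two rarest classes, + + c and f m +, are the double crossovers. Comparing them with the parentals, only the f allele has switched, so f is the middle locus and the order is m – f – c.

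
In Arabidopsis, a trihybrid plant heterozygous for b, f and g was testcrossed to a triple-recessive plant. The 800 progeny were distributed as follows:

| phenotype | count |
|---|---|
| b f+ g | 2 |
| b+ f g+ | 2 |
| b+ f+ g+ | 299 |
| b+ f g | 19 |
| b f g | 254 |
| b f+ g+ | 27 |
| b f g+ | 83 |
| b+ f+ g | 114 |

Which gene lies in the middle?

The two most frequent reciprocal classes, b+ f+ g+ and b f g, are the parental types, so the F1 was b+ f+ g+ / b f g.
The two rarest classes, b+ f g+ and b f+ g, are the double crossovers. Comparing them with the parentals, only the f allele has switched, so f is the middle locus and the order is b – f – g.

f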